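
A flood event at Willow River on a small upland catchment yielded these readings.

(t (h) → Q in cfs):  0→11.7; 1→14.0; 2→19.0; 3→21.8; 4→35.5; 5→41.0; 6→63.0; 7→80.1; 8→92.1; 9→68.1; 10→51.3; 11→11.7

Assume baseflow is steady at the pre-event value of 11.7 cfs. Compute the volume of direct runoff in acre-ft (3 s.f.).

V ≈ 30.5 acre-ft

Direct-runoff ordinates (Q − Q_b): 0.0, 2.3, 7.3, 10.1, 23.8, 29.3, 51.3, 68.4, 80.4, 56.4, 39.6, 0.0 cfs.
ΣQ_DR = 368.9 cfs.
With Δt = 1 h = 3600 s, V = ΣQ_DR · Δt = 368.9 × 3600 = 1.33 × 10^6 ft³ = 30.5 acre-ft.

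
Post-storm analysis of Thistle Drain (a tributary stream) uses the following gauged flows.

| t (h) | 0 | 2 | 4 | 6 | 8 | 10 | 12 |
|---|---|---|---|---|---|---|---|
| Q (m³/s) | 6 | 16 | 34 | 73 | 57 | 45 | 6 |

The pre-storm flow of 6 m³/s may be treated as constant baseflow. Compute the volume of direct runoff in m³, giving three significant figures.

V ≈ 1.40 × 10^6 m³

Direct-runoff ordinates (Q − Q_b): 0.0, 10.0, 28.0, 67.0, 51.0, 39.0, 0.0 m³/s.
ΣQ_DR = 195.0 m³/s.
With Δt = 2 h = 7200 s, V = ΣQ_DR · Δt = 195.0 × 7200 = 1.40 × 10^6 m³.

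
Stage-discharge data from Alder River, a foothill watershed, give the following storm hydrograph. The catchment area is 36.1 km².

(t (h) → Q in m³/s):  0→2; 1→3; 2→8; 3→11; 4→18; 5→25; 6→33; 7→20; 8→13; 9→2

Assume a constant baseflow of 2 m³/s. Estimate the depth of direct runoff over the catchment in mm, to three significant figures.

Direct runoff: 0.0, 1.0, 6.0, 9.0, 16.0, 23.0, 31.0, 18.0, 11.0, 0.0 m³/s; ΣQ_DR = 115.0 m³/s.
V = ΣQ_DR · Δt = 115.0 × 3600 s = 4.140 × 10^5 m³.
Over A = 36.1 km², depth = V / A = 11.5 mm.

d ≈ 11.5 mm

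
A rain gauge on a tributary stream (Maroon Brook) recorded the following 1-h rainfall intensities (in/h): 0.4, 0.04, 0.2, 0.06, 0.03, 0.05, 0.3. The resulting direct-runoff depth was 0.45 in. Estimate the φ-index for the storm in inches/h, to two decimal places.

Only the 3 blocks with intensity above φ contribute runoff: 0.4, 0.2, 0.3 in/h.
Σ(I−φ)·Δt = d  ⇒  (0.4+0.2+0.3 − 3φ)·1 = 0.45
φ = (0.9000 − 0.45/1) / 3 = 0.15 in/h.

φ ≈ 0.15 in/h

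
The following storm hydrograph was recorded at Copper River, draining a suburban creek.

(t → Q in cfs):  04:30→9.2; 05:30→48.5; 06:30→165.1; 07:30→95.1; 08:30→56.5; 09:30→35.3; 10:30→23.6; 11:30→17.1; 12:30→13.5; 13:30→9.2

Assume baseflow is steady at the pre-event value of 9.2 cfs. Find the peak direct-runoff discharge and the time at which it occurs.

Q_p = 155.9 cfs at t = 06:30

Subtracting baseflow gives direct-runoff ordinates: 0.0, 39.3, 155.9, 85.9, 47.3, 26.1, 14.4, 7.9, 4.3, 0.0 cfs.
The maximum is 155.9 cfs, occurring at the reading for t = 06:30.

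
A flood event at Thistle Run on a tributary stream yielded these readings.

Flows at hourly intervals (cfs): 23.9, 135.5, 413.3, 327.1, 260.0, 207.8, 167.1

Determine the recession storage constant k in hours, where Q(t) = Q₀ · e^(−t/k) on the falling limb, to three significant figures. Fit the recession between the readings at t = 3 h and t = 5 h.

On the falling limb, Q drops from 327.1 to 207.8 cfs between t = 3 h and t = 5 h (Δt = 2 h).
k = −Δt / ln(Q₂/Q₁) = −2 / ln(207.8/327.1) = 4.41 h.

k ≈ 4.41 h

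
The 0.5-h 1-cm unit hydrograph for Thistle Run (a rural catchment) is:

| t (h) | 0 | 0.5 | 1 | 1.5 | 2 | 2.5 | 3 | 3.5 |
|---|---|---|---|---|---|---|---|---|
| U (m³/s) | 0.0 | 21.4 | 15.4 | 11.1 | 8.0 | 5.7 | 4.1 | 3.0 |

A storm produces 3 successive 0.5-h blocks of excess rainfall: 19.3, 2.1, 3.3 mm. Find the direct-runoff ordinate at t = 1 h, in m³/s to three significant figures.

Q ≈ 34.2 m³/s

By discrete convolution, Q_j = Σ (P_i / 10 mm) · U_{j−i}.
At t = 1 h (j=2): Q = (19.3/10)·15.4 + (2.1/10)·21.4 + (3.3/10)·0.0 = 34.2 m³/s.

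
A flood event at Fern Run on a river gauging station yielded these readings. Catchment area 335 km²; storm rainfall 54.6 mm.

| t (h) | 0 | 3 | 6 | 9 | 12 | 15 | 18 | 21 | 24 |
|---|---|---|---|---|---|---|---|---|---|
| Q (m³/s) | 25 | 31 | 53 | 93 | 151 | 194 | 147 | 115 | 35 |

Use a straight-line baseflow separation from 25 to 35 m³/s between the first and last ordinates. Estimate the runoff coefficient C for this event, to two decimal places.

C ≈ 0.34

ΣQ_DR = 574.0 m³/s; V = ΣQ_DR·Δt = 6.199 × 10^6 m³.
Runoff depth d = V / A = 18.51 mm.
C = d / P = 18.51 / 54.6 = 0.34.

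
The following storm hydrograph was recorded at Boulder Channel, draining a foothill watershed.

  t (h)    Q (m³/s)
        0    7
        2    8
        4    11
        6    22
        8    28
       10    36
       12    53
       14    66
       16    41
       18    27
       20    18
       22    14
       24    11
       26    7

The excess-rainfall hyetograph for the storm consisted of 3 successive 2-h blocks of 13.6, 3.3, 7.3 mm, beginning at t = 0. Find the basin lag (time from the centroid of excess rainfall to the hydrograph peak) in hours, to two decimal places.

Centroid of excess rainfall: t_c = Σ P_i·t̄_i / ΣP_i = 2.4793 h (block centres at 1, 3, 5 h).
Hydrograph peak occurs at t = 14 h, so basin lag t_L = 14 − 2.4793 = 11.52 h.

t_L ≈ 11.52 h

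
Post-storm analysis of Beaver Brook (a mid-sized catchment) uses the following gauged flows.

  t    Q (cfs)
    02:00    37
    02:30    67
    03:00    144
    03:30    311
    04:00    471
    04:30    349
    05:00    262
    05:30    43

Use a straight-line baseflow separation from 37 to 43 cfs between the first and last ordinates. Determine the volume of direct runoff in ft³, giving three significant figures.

V ≈ 2.46 × 10^6 ft³

Direct-runoff ordinates (Q − Q_b): 0.00, 29.14, 105.29, 271.43, 430.57, 307.71, 219.86, 0.00 cfs.
ΣQ_DR = 1364 cfs.
With Δt = 0.5 h = 1800 s, V = ΣQ_DR · Δt = 1364 × 1800 = 2.46 × 10^6 ft³.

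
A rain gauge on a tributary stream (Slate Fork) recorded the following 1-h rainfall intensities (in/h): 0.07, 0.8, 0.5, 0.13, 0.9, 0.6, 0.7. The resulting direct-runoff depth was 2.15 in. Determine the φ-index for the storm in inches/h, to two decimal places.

Only the 5 blocks with intensity above φ contribute runoff: 0.8, 0.5, 0.9, 0.6, 0.7 in/h.
Σ(I−φ)·Δt = d  ⇒  (0.8+0.5+0.9+0.6+0.7 − 5φ)·1 = 2.15
φ = (3.500 − 2.15/1) / 5 = 0.27 in/h.

φ ≈ 0.27 in/h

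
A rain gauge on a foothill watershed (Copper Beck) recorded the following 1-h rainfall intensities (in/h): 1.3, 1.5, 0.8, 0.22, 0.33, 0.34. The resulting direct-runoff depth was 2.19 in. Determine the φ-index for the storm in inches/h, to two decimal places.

Only the 3 blocks with intensity above φ contribute runoff: 1.3, 1.5, 0.8 in/h.
Σ(I−φ)·Δt = d  ⇒  (1.3+1.5+0.8 − 3φ)·1 = 2.19
φ = (3.600 − 2.19/1) / 3 = 0.47 in/h.

φ ≈ 0.47 in/h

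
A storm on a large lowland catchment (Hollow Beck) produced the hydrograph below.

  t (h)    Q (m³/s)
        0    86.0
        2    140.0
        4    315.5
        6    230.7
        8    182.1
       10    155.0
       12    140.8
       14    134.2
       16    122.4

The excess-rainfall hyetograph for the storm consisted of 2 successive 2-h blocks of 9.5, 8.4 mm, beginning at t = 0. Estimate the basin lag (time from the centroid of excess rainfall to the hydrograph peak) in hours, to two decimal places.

Centroid of excess rainfall: t_c = Σ P_i·t̄_i / ΣP_i = 1.9385 h (block centres at 1, 3 h).
Hydrograph peak occurs at t = 4 h, so basin lag t_L = 4 − 1.9385 = 2.06 h.

t_L ≈ 2.06 h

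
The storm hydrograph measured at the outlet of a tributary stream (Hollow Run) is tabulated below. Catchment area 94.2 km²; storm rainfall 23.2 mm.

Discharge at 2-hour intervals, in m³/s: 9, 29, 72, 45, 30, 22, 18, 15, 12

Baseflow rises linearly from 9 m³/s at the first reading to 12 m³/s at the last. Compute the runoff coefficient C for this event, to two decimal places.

ΣQ_DR = 157.5 m³/s; V = ΣQ_DR·Δt = 1.134 × 10^6 m³.
Runoff depth d = V / A = 12.04 mm.
C = d / P = 12.04 / 23.2 = 0.52.

C ≈ 0.52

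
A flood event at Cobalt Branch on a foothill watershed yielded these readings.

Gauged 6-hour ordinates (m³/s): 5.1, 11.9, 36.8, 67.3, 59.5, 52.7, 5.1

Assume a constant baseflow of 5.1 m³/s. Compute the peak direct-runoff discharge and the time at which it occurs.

Subtracting baseflow gives direct-runoff ordinates: 0.0, 6.8, 31.7, 62.2, 54.4, 47.6, 0.0 m³/s.
The maximum is 62.2 m³/s, occurring at the reading for t = 18 h.

Q_p = 62.2 m³/s at t = 18 h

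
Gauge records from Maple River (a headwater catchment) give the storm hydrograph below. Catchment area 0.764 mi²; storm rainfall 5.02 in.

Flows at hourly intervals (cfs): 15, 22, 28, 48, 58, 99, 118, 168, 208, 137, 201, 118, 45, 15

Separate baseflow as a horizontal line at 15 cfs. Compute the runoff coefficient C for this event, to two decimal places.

ΣQ_DR = 1070 cfs; V = ΣQ_DR·Δt = 3.852 × 10^6 ft³.
Runoff depth d = V / A = 2.170 in.
C = d / P = 2.170 / 5.02 = 0.43.

C ≈ 0.43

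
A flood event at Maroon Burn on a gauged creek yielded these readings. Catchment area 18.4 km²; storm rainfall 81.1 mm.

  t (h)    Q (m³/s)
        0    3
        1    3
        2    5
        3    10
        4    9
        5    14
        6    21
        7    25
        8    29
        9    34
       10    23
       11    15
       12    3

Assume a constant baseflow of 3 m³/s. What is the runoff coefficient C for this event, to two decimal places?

ΣQ_DR = 155.0 m³/s; V = ΣQ_DR·Δt = 5.580 × 10^5 m³.
Runoff depth d = V / A = 30.33 mm.
C = d / P = 30.33 / 81.1 = 0.37.

C ≈ 0.37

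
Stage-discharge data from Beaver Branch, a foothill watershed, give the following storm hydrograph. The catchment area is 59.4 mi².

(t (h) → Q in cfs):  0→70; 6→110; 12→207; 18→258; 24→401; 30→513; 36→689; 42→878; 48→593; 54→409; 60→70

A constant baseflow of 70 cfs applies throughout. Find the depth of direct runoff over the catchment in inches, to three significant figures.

d ≈ 0.537 in

Direct runoff: 0.0, 40.0, 137.0, 188.0, 331.0, 443.0, 619.0, 808.0, 523.0, 339.0, 0.0 cfs; ΣQ_DR = 3428 cfs.
V = ΣQ_DR · Δt = 3428 × 21600 s = 7.404 × 10^7 ft³.
Over A = 59.4 mi², depth = V / A = 0.537 in.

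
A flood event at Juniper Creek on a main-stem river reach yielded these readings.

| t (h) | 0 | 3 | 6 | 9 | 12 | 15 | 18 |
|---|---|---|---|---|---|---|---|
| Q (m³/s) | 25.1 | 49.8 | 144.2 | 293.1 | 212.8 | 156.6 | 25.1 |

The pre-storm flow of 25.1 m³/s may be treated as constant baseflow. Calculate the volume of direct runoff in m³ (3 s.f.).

Direct-runoff ordinates (Q − Q_b): 0.0, 24.7, 119.1, 268.0, 187.7, 131.5, 0.0 m³/s.
ΣQ_DR = 731.0 m³/s.
With Δt = 3 h = 10800 s, V = ΣQ_DR · Δt = 731.0 × 10800 = 7.89 × 10^6 m³.

V ≈ 7.89 × 10^6 m³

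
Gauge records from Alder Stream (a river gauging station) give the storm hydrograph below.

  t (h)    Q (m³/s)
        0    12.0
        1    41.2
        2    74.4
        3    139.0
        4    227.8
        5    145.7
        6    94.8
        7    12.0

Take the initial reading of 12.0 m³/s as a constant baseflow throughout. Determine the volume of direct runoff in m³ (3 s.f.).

V ≈ 2.34 × 10^6 m³

Direct-runoff ordinates (Q − Q_b): 0.0, 29.2, 62.4, 127.0, 215.8, 133.7, 82.8, 0.0 m³/s.
ΣQ_DR = 650.9 m³/s.
With Δt = 1 h = 3600 s, V = ΣQ_DR · Δt = 650.9 × 3600 = 2.34 × 10^6 m³.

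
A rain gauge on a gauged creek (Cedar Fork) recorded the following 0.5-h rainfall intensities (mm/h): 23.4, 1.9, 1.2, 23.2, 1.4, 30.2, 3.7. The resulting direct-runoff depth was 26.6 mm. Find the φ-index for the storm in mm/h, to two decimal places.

φ ≈ 7.87 mm/h

Only the 3 blocks with intensity above φ contribute runoff: 23.4, 23.2, 30.2 mm/h.
Σ(I−φ)·Δt = d  ⇒  (23.4+23.2+30.2 − 3φ)·0.5 = 26.6
φ = (76.80 − 26.6/0.5) / 3 = 7.87 mm/h.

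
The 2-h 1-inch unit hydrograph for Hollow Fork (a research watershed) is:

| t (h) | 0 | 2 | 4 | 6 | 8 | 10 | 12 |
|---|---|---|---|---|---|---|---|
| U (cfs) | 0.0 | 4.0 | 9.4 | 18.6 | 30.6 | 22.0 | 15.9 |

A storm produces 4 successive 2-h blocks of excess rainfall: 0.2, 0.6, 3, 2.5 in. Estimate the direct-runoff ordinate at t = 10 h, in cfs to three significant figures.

By discrete convolution, Q_j = Σ (P_i / 1 in) · U_{j−i}.
At t = 10 h (j=5): Q = (0.2/1)·22.0 + (0.6/1)·30.6 + (3/1)·18.6 + (2.5/1)·9.4 = 102 cfs.

Q ≈ 102 cfs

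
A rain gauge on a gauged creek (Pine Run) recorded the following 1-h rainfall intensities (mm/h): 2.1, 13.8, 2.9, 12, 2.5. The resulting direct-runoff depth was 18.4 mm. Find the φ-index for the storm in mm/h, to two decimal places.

φ ≈ 3.70 mm/h

Only the 2 blocks with intensity above φ contribute runoff: 13.8, 12 mm/h.
Σ(I−φ)·Δt = d  ⇒  (13.8+12 − 2φ)·1 = 18.4
φ = (25.80 − 18.4/1) / 2 = 3.70 mm/h.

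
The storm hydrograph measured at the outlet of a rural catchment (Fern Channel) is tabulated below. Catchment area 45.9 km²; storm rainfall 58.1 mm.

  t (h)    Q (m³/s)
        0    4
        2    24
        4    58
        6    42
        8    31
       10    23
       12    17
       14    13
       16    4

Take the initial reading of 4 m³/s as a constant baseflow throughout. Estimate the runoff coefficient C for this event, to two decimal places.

ΣQ_DR = 180.0 m³/s; V = ΣQ_DR·Δt = 1.296 × 10^6 m³.
Runoff depth d = V / A = 28.24 mm.
C = d / P = 28.24 / 58.1 = 0.49.

C ≈ 0.49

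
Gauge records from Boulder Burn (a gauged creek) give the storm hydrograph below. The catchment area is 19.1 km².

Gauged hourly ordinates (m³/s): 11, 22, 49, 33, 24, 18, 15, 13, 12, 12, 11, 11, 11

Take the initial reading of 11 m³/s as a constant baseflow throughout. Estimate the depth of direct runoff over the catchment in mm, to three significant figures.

d ≈ 18.7 mm

Direct runoff: 0.0, 11.0, 38.0, 22.0, 13.0, 7.0, 4.0, 2.0, 1.0, 1.0, 0.0, 0.0, 0.0 m³/s; ΣQ_DR = 99.00 m³/s.
V = ΣQ_DR · Δt = 99.00 × 3600 s = 3.564 × 10^5 m³.
Over A = 19.1 km², depth = V / A = 18.7 mm.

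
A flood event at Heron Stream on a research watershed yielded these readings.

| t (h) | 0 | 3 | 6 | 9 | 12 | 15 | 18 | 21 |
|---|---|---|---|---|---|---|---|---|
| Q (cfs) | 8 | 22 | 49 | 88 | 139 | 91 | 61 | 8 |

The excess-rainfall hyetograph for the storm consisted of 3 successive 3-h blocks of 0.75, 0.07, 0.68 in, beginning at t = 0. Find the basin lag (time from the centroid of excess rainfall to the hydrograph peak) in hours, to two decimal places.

t_L ≈ 7.64 h

Centroid of excess rainfall: t_c = Σ P_i·t̄_i / ΣP_i = 4.3600 h (block centres at 1.5, 4.5, 7.5 h).
Hydrograph peak occurs at t = 12 h, so basin lag t_L = 12 − 4.3600 = 7.64 h.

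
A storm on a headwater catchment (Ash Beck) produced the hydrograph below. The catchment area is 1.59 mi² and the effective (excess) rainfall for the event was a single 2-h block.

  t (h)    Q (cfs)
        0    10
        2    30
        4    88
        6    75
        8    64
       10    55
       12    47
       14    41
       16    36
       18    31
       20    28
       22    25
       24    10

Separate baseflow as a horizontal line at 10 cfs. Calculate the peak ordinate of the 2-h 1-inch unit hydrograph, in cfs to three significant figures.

Direct runoff: 0.0, 20.0, 78.0, 65.0, 54.0, 45.0, 37.0, 31.0, 26.0, 21.0, 18.0, 15.0, 0.0 cfs; ΣQ_DR = 410.0 cfs, peak = 78.0 cfs.
Runoff depth d = ΣQ_DR·Δt / A = 410.0 × 7200 / (1.59 mi²) = 0.7992 in.
The 1-inch UH is the DRH scaled by (1 in)/d, so U_p = 78.0 × 1/0.7992 = 97.6 cfs.

U_p ≈ 97.6 cfs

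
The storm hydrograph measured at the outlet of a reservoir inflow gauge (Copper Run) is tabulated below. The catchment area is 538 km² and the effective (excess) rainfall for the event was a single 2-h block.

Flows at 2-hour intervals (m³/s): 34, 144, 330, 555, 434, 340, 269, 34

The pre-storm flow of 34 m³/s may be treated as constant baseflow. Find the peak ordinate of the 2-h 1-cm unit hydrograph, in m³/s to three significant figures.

Direct runoff: 0.0, 110.0, 296.0, 521.0, 400.0, 306.0, 235.0, 0.0 m³/s; ΣQ_DR = 1868 m³/s, peak = 521.0 m³/s.
Runoff depth d = ΣQ_DR·Δt / A = 1868 × 7200 / (538 km²) = 25.00 mm.
The 1-cm UH is the DRH scaled by (10 mm)/d, so U_p = 521.0 × 10/25.00 = 208 m³/s.

U_p ≈ 208 m³/s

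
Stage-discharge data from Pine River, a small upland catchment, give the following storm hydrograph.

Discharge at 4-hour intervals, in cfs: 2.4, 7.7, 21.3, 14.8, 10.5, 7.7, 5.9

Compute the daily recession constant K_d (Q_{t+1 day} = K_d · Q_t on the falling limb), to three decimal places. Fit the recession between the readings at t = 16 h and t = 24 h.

K_d ≈ 0.177

Between t = 16 h and t = 24 h the flow falls from 10.5 to 5.9 cfs over 2×4 h = 8 h.
Per-interval ratio K = (5.9/10.5)^(1/2) = 0.7496; K_d = K^(24/4) = 0.177.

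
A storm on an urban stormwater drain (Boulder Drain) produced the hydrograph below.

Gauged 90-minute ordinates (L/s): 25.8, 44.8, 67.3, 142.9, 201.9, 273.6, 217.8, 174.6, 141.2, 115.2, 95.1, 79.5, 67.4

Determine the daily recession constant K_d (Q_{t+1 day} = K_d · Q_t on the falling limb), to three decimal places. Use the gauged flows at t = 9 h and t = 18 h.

K_d ≈ 0.044

Between t = 9 h and t = 18 h the flow falls from 217.8 to 67.4 L/s over 6×1.5 h = 9 h.
Per-interval ratio K = (67.4/217.8)^(1/6) = 0.8224; K_d = K^(24/1.5) = 0.044.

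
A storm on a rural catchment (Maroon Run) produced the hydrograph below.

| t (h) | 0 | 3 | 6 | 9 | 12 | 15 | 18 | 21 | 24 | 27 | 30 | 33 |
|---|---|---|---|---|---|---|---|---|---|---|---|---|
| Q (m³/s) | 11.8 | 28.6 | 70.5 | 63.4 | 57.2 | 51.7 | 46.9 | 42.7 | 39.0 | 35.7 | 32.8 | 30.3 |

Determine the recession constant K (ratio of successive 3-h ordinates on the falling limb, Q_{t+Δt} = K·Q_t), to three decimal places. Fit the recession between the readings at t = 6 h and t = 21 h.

Using the recession-limb readings at t = 6 h and t = 21 h: Q falls from 70.5 to 42.7 m³/s over 5 intervals.
K = (Q₂/Q₁)^(1/5) = (42.7/70.5)^(1/5) = 0.905.

K ≈ 0.905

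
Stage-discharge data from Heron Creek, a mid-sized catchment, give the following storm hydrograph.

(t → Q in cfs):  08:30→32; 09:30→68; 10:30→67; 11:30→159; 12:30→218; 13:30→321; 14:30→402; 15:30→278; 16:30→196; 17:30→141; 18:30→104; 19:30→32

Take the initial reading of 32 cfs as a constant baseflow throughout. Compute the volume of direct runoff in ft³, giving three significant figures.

V ≈ 5.88 × 10^6 ft³

Direct-runoff ordinates (Q − Q_b): 0.0, 36.0, 35.0, 127.0, 186.0, 289.0, 370.0, 246.0, 164.0, 109.0, 72.0, 0.0 cfs.
ΣQ_DR = 1634 cfs.
With Δt = 1 h = 3600 s, V = ΣQ_DR · Δt = 1634 × 3600 = 5.88 × 10^6 ft³.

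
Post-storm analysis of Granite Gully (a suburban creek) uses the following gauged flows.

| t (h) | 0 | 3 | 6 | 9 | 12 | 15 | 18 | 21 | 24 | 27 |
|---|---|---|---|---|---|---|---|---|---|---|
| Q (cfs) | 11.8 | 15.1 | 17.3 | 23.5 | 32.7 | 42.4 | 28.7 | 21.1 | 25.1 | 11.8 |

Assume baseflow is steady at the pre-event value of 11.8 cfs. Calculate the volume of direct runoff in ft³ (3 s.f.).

V ≈ 1.20 × 10^6 ft³

Direct-runoff ordinates (Q − Q_b): 0.0, 3.3, 5.5, 11.7, 20.9, 30.6, 16.9, 9.3, 13.3, 0.0 cfs.
ΣQ_DR = 111.5 cfs.
With Δt = 3 h = 10800 s, V = ΣQ_DR · Δt = 111.5 × 10800 = 1.20 × 10^6 ft³.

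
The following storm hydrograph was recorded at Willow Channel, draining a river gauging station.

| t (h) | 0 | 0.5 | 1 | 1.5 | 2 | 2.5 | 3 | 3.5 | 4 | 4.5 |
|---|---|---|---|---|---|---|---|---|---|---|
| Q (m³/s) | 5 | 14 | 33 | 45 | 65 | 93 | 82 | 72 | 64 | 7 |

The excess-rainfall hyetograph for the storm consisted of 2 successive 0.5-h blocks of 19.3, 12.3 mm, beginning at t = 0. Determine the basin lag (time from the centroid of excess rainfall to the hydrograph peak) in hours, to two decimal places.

Centroid of excess rainfall: t_c = Σ P_i·t̄_i / ΣP_i = 0.4446 h (block centres at 0.25, 0.75 h).
Hydrograph peak occurs at t = 2.5 h, so basin lag t_L = 2.5 − 0.4446 = 2.06 h.

t_L ≈ 2.06 h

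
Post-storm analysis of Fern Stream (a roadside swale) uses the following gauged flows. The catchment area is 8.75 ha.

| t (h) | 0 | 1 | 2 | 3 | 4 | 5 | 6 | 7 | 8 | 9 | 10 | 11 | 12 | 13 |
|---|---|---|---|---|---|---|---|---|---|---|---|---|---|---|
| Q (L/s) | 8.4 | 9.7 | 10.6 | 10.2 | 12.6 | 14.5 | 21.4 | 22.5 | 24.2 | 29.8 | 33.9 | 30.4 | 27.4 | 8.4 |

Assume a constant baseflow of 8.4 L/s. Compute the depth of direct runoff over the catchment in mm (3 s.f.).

d ≈ 6.02 mm

Direct runoff: 0.0, 1.3, 2.2, 1.8, 4.2, 6.1, 13.0, 14.1, 15.8, 21.4, 25.5, 22.0, 19.0, 0.0 L/s; ΣQ_DR = 146.4 L/s.
V = ΣQ_DR · Δt = 146.4 × 3600 s = 5.270 × 10^5 L.
Over A = 8.75 ha, depth = V / A = 6.02 mm.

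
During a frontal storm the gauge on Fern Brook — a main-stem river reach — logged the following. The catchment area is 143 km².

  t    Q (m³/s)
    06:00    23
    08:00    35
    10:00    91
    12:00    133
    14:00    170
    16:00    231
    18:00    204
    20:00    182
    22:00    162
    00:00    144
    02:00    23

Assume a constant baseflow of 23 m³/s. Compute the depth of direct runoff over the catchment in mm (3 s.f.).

Direct runoff: 0.0, 12.0, 68.0, 110.0, 147.0, 208.0, 181.0, 159.0, 139.0, 121.0, 0.0 m³/s; ΣQ_DR = 1145 m³/s.
V = ΣQ_DR · Δt = 1145 × 7200 s = 8.244 × 10^6 m³.
Over A = 143 km², depth = V / A = 57.7 mm.

d ≈ 57.7 mm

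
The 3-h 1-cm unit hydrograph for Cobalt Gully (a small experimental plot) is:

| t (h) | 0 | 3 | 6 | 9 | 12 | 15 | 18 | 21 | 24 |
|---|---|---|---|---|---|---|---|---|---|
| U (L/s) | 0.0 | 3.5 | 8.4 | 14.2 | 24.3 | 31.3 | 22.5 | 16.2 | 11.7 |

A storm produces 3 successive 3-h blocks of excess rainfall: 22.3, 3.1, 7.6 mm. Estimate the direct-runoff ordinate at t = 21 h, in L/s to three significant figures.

By discrete convolution, Q_j = Σ (P_i / 10 mm) · U_{j−i}.
At t = 21 h (j=7): Q = (22.3/10)·16.2 + (3.1/10)·22.5 + (7.6/10)·31.3 = 66.9 L/s.

Q ≈ 66.9 L/s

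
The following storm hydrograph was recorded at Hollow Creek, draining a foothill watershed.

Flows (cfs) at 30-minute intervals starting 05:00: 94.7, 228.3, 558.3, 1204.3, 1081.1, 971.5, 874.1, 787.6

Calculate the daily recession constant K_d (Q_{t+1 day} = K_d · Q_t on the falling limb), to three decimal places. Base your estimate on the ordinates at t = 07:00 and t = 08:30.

Between t = 07:00 and t = 08:30 the flow falls from 1081.1 to 787.6 cfs over 3×0.5 h = 1.5 h.
Per-interval ratio K = (787.6/1081.1)^(1/3) = 0.8998; K_d = K^(24/0.5) = 0.006.

K_d ≈ 0.006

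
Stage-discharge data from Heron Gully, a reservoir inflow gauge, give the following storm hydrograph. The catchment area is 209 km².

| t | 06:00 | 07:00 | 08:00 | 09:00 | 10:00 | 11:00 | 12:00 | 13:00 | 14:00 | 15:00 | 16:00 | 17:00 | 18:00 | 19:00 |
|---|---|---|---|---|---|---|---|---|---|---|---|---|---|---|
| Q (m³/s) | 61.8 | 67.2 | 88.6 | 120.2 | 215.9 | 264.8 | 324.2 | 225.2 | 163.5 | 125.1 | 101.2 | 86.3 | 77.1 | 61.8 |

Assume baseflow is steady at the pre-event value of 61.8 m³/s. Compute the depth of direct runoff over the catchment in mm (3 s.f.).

d ≈ 19.3 mm

Direct runoff: 0.0, 5.4, 26.8, 58.4, 154.1, 203.0, 262.4, 163.4, 101.7, 63.3, 39.4, 24.5, 15.3, 0.0 m³/s; ΣQ_DR = 1118 m³/s.
V = ΣQ_DR · Δt = 1118 × 3600 s = 4.024 × 10^6 m³.
Over A = 209 km², depth = V / A = 19.3 mm.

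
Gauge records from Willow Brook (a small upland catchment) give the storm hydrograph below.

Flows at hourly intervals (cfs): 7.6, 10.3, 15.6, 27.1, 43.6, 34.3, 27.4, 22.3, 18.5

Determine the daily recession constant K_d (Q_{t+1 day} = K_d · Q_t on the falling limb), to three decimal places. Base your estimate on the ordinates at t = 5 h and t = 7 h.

K_d ≈ 0.006

Between t = 5 h and t = 7 h the flow falls from 34.3 to 22.3 cfs over 2×1 h = 2 h.
Per-interval ratio K = (22.3/34.3)^(1/2) = 0.8063; K_d = K^(24/1) = 0.006.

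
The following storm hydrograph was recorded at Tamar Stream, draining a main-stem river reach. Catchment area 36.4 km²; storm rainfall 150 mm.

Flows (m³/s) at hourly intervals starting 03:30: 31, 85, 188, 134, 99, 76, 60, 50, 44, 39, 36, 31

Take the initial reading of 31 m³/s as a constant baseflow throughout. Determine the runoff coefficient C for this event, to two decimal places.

ΣQ_DR = 501.0 m³/s; V = ΣQ_DR·Δt = 1.804 × 10^6 m³.
Runoff depth d = V / A = 49.55 mm.
C = d / P = 49.55 / 150 = 0.33.

C ≈ 0.33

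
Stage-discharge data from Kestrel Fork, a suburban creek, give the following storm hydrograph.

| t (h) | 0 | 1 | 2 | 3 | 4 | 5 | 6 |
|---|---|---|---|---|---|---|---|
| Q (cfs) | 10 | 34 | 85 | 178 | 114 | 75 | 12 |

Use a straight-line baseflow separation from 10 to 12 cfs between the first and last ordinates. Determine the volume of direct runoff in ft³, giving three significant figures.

Direct-runoff ordinates (Q − Q_b): 0.00, 23.67, 74.33, 167.00, 102.67, 63.33, 0.00 cfs.
ΣQ_DR = 431.0 cfs.
With Δt = 1 h = 3600 s, V = ΣQ_DR · Δt = 431.0 × 3600 = 1.55 × 10^6 ft³.

V ≈ 1.55 × 10^6 ft³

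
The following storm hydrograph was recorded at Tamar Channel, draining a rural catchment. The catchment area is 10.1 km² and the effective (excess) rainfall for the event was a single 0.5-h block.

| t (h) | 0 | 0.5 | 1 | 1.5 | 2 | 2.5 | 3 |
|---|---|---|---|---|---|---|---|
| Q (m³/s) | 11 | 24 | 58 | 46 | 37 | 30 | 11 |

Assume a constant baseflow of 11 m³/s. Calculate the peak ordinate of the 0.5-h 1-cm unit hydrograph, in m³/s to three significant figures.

Direct runoff: 0.0, 13.0, 47.0, 35.0, 26.0, 19.0, 0.0 m³/s; ΣQ_DR = 140.0 m³/s, peak = 47.0 m³/s.
Runoff depth d = ΣQ_DR·Δt / A = 140.0 × 1800 / (10.1 km²) = 24.95 mm.
The 1-cm UH is the DRH scaled by (10 mm)/d, so U_p = 47.0 × 10/24.95 = 18.8 m³/s.

U_p ≈ 18.8 m³/s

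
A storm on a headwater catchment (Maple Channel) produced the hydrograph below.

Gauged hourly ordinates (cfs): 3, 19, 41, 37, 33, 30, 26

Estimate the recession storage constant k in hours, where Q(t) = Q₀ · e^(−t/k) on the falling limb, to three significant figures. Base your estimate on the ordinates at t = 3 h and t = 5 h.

k ≈ 9.54 h

On the falling limb, Q drops from 37 to 30 cfs between t = 3 h and t = 5 h (Δt = 2 h).
k = −Δt / ln(Q₂/Q₁) = −2 / ln(30/37) = 9.54 h.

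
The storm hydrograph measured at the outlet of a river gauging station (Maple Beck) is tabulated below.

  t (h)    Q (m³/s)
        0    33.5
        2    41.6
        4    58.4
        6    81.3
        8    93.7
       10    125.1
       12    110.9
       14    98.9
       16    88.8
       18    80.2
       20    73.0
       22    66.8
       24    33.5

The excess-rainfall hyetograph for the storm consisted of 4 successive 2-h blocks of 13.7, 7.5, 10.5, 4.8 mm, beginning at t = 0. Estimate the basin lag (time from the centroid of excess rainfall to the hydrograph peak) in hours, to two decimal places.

Centroid of excess rainfall: t_c = Σ P_i·t̄_i / ΣP_i = 3.3507 h (block centres at 1, 3, 5, 7 h).
Hydrograph peak occurs at t = 10 h, so basin lag t_L = 10 − 3.3507 = 6.65 h.

t_L ≈ 6.65 h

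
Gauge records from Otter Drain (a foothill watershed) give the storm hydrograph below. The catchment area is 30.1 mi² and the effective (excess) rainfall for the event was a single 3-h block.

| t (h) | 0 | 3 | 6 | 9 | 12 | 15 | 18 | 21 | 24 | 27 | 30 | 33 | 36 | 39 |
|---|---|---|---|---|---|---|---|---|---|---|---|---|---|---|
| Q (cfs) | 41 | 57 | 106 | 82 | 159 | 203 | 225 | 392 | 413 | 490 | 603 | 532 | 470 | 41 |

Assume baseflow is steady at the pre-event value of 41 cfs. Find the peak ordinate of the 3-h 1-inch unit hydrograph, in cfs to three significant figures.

U_p ≈ 1120 cfs

Direct runoff: 0.0, 16.0, 65.0, 41.0, 118.0, 162.0, 184.0, 351.0, 372.0, 449.0, 562.0, 491.0, 429.0, 0.0 cfs; ΣQ_DR = 3240 cfs, peak = 562.0 cfs.
Runoff depth d = ΣQ_DR·Δt / A = 3240 × 10800 / (30.1 mi²) = 0.5004 in.
The 1-inch UH is the DRH scaled by (1 in)/d, so U_p = 562.0 × 1/0.5004 = 1120 cfs.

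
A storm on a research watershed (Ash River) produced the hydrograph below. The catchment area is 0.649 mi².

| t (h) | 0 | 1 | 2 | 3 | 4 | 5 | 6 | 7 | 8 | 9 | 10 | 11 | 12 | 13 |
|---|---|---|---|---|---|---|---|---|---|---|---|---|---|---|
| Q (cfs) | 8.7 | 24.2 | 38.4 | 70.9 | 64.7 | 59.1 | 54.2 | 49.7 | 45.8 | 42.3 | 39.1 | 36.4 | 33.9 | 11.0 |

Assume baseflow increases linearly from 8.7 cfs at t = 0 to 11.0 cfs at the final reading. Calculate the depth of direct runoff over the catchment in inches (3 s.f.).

Direct runoff: 0.00, 15.32, 29.35, 61.67, 55.29, 49.52, 44.44, 39.76, 35.68, 32.01, 28.63, 25.75, 23.08, 0.00 cfs; ΣQ_DR = 440.5 cfs.
V = ΣQ_DR · Δt = 440.5 × 3600 s = 1.586 × 10^6 ft³.
Over A = 0.649 mi², depth = V / A = 1.05 in.

d ≈ 1.05 in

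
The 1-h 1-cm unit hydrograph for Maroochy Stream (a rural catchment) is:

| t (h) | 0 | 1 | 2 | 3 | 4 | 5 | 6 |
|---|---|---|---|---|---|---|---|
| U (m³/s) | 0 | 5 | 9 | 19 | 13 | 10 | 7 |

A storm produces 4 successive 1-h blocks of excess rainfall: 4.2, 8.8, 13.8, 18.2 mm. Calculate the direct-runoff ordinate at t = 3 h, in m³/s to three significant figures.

By discrete convolution, Q_j = Σ (P_i / 10 mm) · U_{j−i}.
At t = 3 h (j=3): Q = (4.2/10)·19 + (8.8/10)·9 + (13.8/10)·5 + (18.2/10)·0 = 22.8 m³/s.

Q ≈ 22.8 m³/s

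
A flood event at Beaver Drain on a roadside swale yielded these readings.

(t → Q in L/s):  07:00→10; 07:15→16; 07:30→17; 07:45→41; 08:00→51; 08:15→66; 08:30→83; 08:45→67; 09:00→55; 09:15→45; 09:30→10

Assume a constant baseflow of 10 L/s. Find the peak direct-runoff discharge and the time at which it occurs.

Q_p = 73.0 L/s at t = 08:30

Subtracting baseflow gives direct-runoff ordinates: 0.0, 6.0, 7.0, 31.0, 41.0, 56.0, 73.0, 57.0, 45.0, 35.0, 0.0 L/s.
The maximum is 73.0 L/s, occurring at the reading for t = 08:30.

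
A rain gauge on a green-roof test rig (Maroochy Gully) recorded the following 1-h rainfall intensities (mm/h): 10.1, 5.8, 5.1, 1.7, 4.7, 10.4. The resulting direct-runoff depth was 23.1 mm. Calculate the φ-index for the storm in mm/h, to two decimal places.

φ ≈ 2.60 mm/h

Only the 5 blocks with intensity above φ contribute runoff: 10.1, 5.8, 5.1, 4.7, 10.4 mm/h.
Σ(I−φ)·Δt = d  ⇒  (10.1+5.8+5.1+4.7+10.4 − 5φ)·1 = 23.1
φ = (36.10 − 23.1/1) / 5 = 2.60 mm/h.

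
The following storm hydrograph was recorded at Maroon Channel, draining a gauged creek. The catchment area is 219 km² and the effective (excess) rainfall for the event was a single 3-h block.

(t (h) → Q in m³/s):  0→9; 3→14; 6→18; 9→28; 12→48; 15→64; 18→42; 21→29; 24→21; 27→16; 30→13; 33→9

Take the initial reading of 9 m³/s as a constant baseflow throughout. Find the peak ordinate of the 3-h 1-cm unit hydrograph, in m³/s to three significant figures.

Direct runoff: 0.0, 5.0, 9.0, 19.0, 39.0, 55.0, 33.0, 20.0, 12.0, 7.0, 4.0, 0.0 m³/s; ΣQ_DR = 203.0 m³/s, peak = 55.0 m³/s.
Runoff depth d = ΣQ_DR·Δt / A = 203.0 × 10800 / (219 km²) = 10.01 mm.
The 1-cm UH is the DRH scaled by (10 mm)/d, so U_p = 55.0 × 10/10.01 = 54.9 m³/s.

U_p ≈ 54.9 m³/s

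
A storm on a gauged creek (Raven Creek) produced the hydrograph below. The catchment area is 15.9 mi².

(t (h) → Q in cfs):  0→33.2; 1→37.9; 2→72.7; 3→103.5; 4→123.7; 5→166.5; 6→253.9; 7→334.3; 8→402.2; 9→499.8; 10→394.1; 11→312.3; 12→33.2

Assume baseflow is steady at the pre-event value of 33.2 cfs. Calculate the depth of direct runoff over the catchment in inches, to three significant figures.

Direct runoff: 0.0, 4.7, 39.5, 70.3, 90.5, 133.3, 220.7, 301.1, 369.0, 466.6, 360.9, 279.1, 0.0 cfs; ΣQ_DR = 2336 cfs.
V = ΣQ_DR · Δt = 2336 × 3600 s = 8.409 × 10^6 ft³.
Over A = 15.9 mi², depth = V / A = 0.228 in.

d ≈ 0.228 in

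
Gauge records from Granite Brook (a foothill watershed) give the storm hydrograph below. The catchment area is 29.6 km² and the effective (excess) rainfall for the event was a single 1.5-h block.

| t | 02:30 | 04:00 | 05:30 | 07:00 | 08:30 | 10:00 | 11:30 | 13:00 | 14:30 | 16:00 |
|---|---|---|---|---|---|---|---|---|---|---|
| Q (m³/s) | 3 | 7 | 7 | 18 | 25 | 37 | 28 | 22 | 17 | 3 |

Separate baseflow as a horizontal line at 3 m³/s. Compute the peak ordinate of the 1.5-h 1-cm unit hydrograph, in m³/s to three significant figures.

U_p ≈ 13.6 m³/s

Direct runoff: 0.0, 4.0, 4.0, 15.0, 22.0, 34.0, 25.0, 19.0, 14.0, 0.0 m³/s; ΣQ_DR = 137.0 m³/s, peak = 34.0 m³/s.
Runoff depth d = ΣQ_DR·Δt / A = 137.0 × 5400 / (29.6 km²) = 24.99 mm.
The 1-cm UH is the DRH scaled by (10 mm)/d, so U_p = 34.0 × 10/24.99 = 13.6 m³/s.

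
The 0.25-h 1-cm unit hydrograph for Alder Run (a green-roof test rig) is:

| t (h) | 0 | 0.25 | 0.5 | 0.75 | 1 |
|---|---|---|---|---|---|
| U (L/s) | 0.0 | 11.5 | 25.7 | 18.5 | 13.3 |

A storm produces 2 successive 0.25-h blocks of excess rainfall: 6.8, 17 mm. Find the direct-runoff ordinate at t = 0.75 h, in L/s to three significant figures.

Q ≈ 56.3 L/s

By discrete convolution, Q_j = Σ (P_i / 10 mm) · U_{j−i}.
At t = 0.75 h (j=3): Q = (6.8/10)·18.5 + (17/10)·25.7 = 56.3 L/s.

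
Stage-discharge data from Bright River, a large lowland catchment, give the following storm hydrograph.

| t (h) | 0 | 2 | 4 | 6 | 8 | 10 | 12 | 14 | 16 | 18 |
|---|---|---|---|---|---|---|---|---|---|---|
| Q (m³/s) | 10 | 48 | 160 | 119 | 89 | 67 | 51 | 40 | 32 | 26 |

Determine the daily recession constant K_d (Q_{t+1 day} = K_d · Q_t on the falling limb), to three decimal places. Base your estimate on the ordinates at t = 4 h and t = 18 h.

K_d ≈ 0.044

Between t = 4 h and t = 18 h the flow falls from 160 to 26 m³/s over 7×2 h = 14 h.
Per-interval ratio K = (26/160)^(1/7) = 0.7714; K_d = K^(24/2) = 0.044.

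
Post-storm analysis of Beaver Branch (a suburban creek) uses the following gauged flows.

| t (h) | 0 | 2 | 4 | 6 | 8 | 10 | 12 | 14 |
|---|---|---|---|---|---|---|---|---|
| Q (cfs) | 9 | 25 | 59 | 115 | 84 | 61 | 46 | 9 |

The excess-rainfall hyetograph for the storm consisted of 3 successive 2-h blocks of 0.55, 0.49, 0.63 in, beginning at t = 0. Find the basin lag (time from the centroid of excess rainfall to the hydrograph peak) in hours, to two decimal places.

t_L ≈ 2.90 h

Centroid of excess rainfall: t_c = Σ P_i·t̄_i / ΣP_i = 3.0958 h (block centres at 1, 3, 5 h).
Hydrograph peak occurs at t = 6 h, so basin lag t_L = 6 − 3.0958 = 2.90 h.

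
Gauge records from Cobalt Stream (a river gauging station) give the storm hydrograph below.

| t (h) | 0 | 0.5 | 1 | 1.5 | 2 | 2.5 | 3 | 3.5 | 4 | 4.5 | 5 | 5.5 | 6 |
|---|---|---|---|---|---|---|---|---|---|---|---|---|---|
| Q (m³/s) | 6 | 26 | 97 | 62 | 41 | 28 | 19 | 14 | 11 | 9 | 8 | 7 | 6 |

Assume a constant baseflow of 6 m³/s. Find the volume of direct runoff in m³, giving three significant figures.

Direct-runoff ordinates (Q − Q_b): 0.0, 20.0, 91.0, 56.0, 35.0, 22.0, 13.0, 8.0, 5.0, 3.0, 2.0, 1.0, 0.0 m³/s.
ΣQ_DR = 256.0 m³/s.
With Δt = 0.5 h = 1800 s, V = ΣQ_DR · Δt = 256.0 × 1800 = 4.61 × 10^5 m³.

V ≈ 4.61 × 10^5 m³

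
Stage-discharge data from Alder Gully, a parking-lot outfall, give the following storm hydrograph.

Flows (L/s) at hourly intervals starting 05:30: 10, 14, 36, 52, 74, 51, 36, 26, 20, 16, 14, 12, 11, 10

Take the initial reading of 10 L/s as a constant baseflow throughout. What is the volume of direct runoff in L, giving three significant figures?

Direct-runoff ordinates (Q − Q_b): 0.0, 4.0, 26.0, 42.0, 64.0, 41.0, 26.0, 16.0, 10.0, 6.0, 4.0, 2.0, 1.0, 0.0 L/s.
ΣQ_DR = 242.0 L/s.
With Δt = 1 h = 3600 s, V = ΣQ_DR · Δt = 242.0 × 3600 = 8.71 × 10^5 L.

V ≈ 8.71 × 10^5 L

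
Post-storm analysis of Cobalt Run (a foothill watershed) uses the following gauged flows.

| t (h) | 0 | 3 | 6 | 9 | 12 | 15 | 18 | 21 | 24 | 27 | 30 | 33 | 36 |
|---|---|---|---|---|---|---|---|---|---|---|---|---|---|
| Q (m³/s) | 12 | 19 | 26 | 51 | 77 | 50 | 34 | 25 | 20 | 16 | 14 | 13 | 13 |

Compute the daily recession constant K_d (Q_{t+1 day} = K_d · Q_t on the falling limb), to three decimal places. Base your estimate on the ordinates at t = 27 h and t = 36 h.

K_d ≈ 0.575

Between t = 27 h and t = 36 h the flow falls from 16 to 13 m³/s over 3×3 h = 9 h.
Per-interval ratio K = (13/16)^(1/3) = 0.9331; K_d = K^(24/3) = 0.575.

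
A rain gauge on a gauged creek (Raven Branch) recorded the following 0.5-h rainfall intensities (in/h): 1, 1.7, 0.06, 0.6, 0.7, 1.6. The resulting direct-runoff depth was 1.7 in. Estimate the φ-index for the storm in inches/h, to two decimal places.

Only the 5 blocks with intensity above φ contribute runoff: 1, 1.7, 0.6, 0.7, 1.6 in/h.
Σ(I−φ)·Δt = d  ⇒  (1+1.7+0.6+0.7+1.6 − 5φ)·0.5 = 1.7
φ = (5.600 − 1.7/0.5) / 5 = 0.44 in/h.

φ ≈ 0.44 in/h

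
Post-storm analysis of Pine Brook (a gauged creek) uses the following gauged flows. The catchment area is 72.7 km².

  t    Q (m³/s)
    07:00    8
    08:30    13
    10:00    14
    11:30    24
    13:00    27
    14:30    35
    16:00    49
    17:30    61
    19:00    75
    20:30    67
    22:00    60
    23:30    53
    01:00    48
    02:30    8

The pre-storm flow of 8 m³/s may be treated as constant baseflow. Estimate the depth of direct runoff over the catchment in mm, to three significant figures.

d ≈ 31.9 mm

Direct runoff: 0.0, 5.0, 6.0, 16.0, 19.0, 27.0, 41.0, 53.0, 67.0, 59.0, 52.0, 45.0, 40.0, 0.0 m³/s; ΣQ_DR = 430.0 m³/s.
V = ΣQ_DR · Δt = 430.0 × 5400 s = 2.322 × 10^6 m³.
Over A = 72.7 km², depth = V / A = 31.9 mm.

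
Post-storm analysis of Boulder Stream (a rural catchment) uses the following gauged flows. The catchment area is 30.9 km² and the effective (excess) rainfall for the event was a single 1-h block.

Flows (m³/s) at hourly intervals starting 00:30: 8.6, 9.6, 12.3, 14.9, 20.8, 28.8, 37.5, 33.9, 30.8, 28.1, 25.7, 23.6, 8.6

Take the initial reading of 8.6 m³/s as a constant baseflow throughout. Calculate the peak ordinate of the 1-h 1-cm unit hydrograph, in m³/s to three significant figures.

U_p ≈ 14.5 m³/s

Direct runoff: 0.0, 1.0, 3.7, 6.3, 12.2, 20.2, 28.9, 25.3, 22.2, 19.5, 17.1, 15.0, 0.0 m³/s; ΣQ_DR = 171.4 m³/s, peak = 28.9 m³/s.
Runoff depth d = ΣQ_DR·Δt / A = 171.4 × 3600 / (30.9 km²) = 19.97 mm.
The 1-cm UH is the DRH scaled by (10 mm)/d, so U_p = 28.9 × 10/19.97 = 14.5 m³/s.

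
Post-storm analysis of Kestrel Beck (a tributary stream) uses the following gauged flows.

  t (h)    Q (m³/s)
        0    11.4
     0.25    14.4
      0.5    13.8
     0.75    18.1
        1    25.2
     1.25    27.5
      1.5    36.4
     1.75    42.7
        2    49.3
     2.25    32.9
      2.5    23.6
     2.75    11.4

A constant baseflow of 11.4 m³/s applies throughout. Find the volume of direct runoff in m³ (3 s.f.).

Direct-runoff ordinates (Q − Q_b): 0.0, 3.0, 2.4, 6.7, 13.8, 16.1, 25.0, 31.3, 37.9, 21.5, 12.2, 0.0 m³/s.
ΣQ_DR = 169.9 m³/s.
With Δt = 0.25 h = 900 s, V = ΣQ_DR · Δt = 169.9 × 900 = 1.53 × 10^5 m³.

V ≈ 1.53 × 10^5 m³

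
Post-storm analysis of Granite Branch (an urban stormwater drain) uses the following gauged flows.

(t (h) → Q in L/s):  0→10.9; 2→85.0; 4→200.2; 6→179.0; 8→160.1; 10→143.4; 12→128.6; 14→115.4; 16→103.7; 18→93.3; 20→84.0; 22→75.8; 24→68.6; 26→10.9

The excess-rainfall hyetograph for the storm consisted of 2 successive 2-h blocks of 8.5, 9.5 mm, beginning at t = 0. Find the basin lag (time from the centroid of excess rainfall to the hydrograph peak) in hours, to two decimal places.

Centroid of excess rainfall: t_c = Σ P_i·t̄_i / ΣP_i = 2.0556 h (block centres at 1, 3 h).
Hydrograph peak occurs at t = 4 h, so basin lag t_L = 4 − 2.0556 = 1.94 h.

t_L ≈ 1.94 h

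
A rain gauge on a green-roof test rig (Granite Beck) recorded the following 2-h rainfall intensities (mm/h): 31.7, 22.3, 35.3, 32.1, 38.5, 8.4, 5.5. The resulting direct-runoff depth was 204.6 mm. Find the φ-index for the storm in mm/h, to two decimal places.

Only the 5 blocks with intensity above φ contribute runoff: 31.7, 22.3, 35.3, 32.1, 38.5 mm/h.
Σ(I−φ)·Δt = d  ⇒  (31.7+22.3+35.3+32.1+38.5 − 5φ)·2 = 204.6
φ = (159.9 − 204.6/2) / 5 = 11.52 mm/h.

φ ≈ 11.52 mm/h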